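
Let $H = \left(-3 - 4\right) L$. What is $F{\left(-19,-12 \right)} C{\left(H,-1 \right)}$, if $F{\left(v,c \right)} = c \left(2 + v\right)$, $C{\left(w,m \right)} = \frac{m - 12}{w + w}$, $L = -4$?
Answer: $- \frac{663}{14} \approx -47.357$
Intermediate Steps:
$H = 28$ ($H = \left(-3 - 4\right) \left(-4\right) = \left(-7\right) \left(-4\right) = 28$)
$C{\left(w,m \right)} = \frac{-12 + m}{2 w}$
$F{\left(-19,-12 \right)} C{\left(H,-1 \right)} = - 12 \left(2 - 19\right) \frac{-12 - 1}{2 \cdot 28} = \left(-12\right) \left(-17\right) \frac{1}{2} \cdot \frac{1}{28} \left(-13\right) = 204 \left(- \frac{13}{56}\right) = - \frac{663}{14}$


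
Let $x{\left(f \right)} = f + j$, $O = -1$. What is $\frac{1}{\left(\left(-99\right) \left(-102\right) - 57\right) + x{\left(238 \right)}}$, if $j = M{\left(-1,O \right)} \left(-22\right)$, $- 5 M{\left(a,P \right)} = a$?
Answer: $\frac{5}{51373} \approx 9.7327 \cdot 10^{-5}$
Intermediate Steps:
$M{\left(a,P \right)} = - \frac{a}{5}$
$j = - \frac{22}{5}$ ($j = \left(- \frac{1}{5}\right) \left(-1\right) \left(-22\right) = \frac{1}{5} \left(-22\right) = - \frac{22}{5} \approx -4.4$)
$x{\left(f \right)} = - \frac{22}{5} + f$ ($x{\left(f \right)} = f - \frac{22}{5} = - \frac{22}{5} + f$)
$\frac{1}{\left(\left(-99\right) \left(-102\right) - 57\right) + x{\left(238 \right)}} = \frac{1}{\left(\left(-99\right) \left(-102\right) - 57\right) + \left(- \frac{22}{5} + 238\right)} = \frac{1}{\left(10098 - 57\right) + \frac{1168}{5}} = \frac{1}{10041 + \frac{1168}{5}} = \frac{1}{\frac{51373}{5}} = \frac{5}{51373}$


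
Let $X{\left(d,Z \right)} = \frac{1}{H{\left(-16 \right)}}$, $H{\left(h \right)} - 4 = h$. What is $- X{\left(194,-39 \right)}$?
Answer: $\frac{1}{12} \approx 0.083333$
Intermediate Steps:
$H{\left(h \right)} = 4 + h$
$X{\left(d,Z \right)} = - \frac{1}{12}$ ($X{\left(d,Z \right)} = \frac{1}{4 - 16} = \frac{1}{-12} = - \frac{1}{12}$)
$- X{\left(194,-39 \right)} = \left(-1\right) \left(- \frac{1}{12}\right) = \frac{1}{12}$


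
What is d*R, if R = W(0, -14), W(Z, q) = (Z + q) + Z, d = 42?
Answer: -588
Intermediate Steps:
W(Z, q) = q + 2*Z
R = -14 (R = -14 + 2*0 = -14 + 0 = -14)
d*R = 42*(-14) = -588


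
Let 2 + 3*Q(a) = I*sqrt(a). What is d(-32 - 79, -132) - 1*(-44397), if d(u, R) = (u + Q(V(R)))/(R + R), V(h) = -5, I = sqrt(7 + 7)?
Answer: 35162759/792 - I*sqrt(70)/792 ≈ 44397.0 - 0.010564*I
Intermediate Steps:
I = sqrt(14) ≈ 3.7417
Q(a) = -2/3 + sqrt(14)*sqrt(a)/3 (Q(a) = -2/3 + (sqrt(14)*sqrt(a))/3 = -2/3 + sqrt(14)*sqrt(a)/3)
d(u, R) = (-2/3 + u + I*sqrt(70)/3)/(2*R) (d(u, R) = (u + (-2/3 + sqrt(14)*sqrt(-5)/3))/(R + R) = (u + (-2/3 + sqrt(14)*(I*sqrt(5))/3))/((2*R)) = (u + (-2/3 + I*sqrt(70)/3))*(1/(2*R)) = (-2/3 + u + I*sqrt(70)/3)*(1/(2*R)) = (-2/3 + u + I*sqrt(70)/3)/(2*R))
d(-32 - 79, -132) - 1*(-44397) = (1/6)*(-2 + 3*(-32 - 79) + I*sqrt(70))/(-132) - 1*(-44397) = (1/6)*(-1/132)*(-2 + 3*(-111) + I*sqrt(70)) + 44397 = (1/6)*(-1/132)*(-2 - 333 + I*sqrt(70)) + 44397 = (1/6)*(-1/132)*(-335 + I*sqrt(70)) + 44397 = (335/792 - I*sqrt(70)/792) + 44397 = 35162759/792 - I*sqrt(70)/792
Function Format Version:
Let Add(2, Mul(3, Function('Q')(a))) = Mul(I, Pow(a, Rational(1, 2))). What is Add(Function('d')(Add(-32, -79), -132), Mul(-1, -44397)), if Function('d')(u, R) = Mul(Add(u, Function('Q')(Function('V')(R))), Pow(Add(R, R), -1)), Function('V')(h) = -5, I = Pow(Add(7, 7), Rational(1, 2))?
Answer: Add(Rational(35162759, 792), Mul(Rational(-1, 792), I, Pow(70, Rational(1, 2)))) ≈ Add(44397., Mul(-0.010564, I))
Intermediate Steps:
I = Pow(14, Rational(1, 2)) ≈ 3.7417
Function('Q')(a) = Add(Rational(-2, 3), Mul(Rational(1, 3), Pow(14, Rational(1, 2)), Pow(a, Rational(1, 2)))) (Function('Q')(a) = Add(Rational(-2, 3), Mul(Rational(1, 3), Mul(Pow(14, Rational(1, 2)), Pow(a, Rational(1, 2))))) = Add(Rational(-2, 3), Mul(Rational(1, 3), Pow(14, Rational(1, 2)), Pow(a, Rational(1, 2)))))
Function('d')(u, R) = Mul(Rational(1, 2), Pow(R, -1), Add(Rational(-2, 3), u, Mul(Rational(1, 3), I, Pow(70, Rational(1, 2))))) (Function('d')(u, R) = Mul(Add(u, Add(Rational(-2, 3), Mul(Rational(1, 3), Pow(14, Rational(1, 2)), Pow(-5, Rational(1, 2))))), Pow(Add(R, R), -1)) = Mul(Add(u, Add(Rational(-2, 3), Mul(Rational(1, 3), Pow(14, Rational(1, 2)), Mul(I, Pow(5, Rational(1, 2)))))), Pow(Mul(2, R), -1)) = Mul(Add(u, Add(Rational(-2, 3), Mul(Rational(1, 3), I, Pow(70, Rational(1, 2))))), Mul(Rational(1, 2), Pow(R, -1))) = Mul(Add(Rational(-2, 3), u, Mul(Rational(1, 3), I, Pow(70, Rational(1, 2)))), Mul(Rational(1, 2), Pow(R, -1))) = Mul(Rational(1, 2), Pow(R, -1), Add(Rational(-2, 3), u, Mul(Rational(1, 3), I, Pow(70, Rational(1, 2))))))
Add(Function('d')(Add(-32, -79), -132), Mul(-1, -44397)) = Add(Mul(Rational(1, 6), Pow(-132, -1), Add(-2, Mul(3, Add(-32, -79)), Mul(I, Pow(70, Rational(1, 2))))), Mul(-1, -44397)) = Add(Mul(Rational(1, 6), Rational(-1, 132), Add(-2, Mul(3, -111), Mul(I, Pow(70, Rational(1, 2))))), 44397) = Add(Mul(Rational(1, 6), Rational(-1, 132), Add(-2, -333, Mul(I, Pow(70, Rational(1, 2))))), 44397) = Add(Mul(Rational(1, 6), Rational(-1, 132), Add(-335, Mul(I, Pow(70, Rational(1, 2))))), 44397) = Add(Add(Rational(335, 792), Mul(Rational(-1, 792), I, Pow(70, Rational(1, 2)))), 44397) = Add(Rational(35162759, 792), Mul(Rational(-1, 792), I, Pow(70, Rational(1, 2))))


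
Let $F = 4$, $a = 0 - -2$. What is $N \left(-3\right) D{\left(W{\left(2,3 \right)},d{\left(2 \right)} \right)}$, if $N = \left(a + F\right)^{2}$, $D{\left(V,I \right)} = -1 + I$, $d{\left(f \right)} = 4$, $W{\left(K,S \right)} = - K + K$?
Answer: $-324$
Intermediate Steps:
$W{\left(K,S \right)} = 0$
$a = 2$ ($a = 0 + 2 = 2$)
$N = 36$ ($N = \left(2 + 4\right)^{2} = 6^{2} = 36$)
$N \left(-3\right) D{\left(W{\left(2,3 \right)},d{\left(2 \right)} \right)} = 36 \left(-3\right) \left(-1 + 4\right) = \left(-108\right) 3 = -324$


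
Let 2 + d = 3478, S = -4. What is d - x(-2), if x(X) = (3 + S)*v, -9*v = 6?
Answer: 10426/3 ≈ 3475.3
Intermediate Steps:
d = 3476 (d = -2 + 3478 = 3476)
v = -⅔ (v = -⅑*6 = -⅔ ≈ -0.66667)
x(X) = ⅔ (x(X) = (3 - 4)*(-⅔) = -1*(-⅔) = ⅔)
d - x(-2) = 3476 - 1*⅔ = 3476 - ⅔ = 10426/3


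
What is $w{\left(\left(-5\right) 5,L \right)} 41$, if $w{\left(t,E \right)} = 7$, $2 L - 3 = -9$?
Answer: $287$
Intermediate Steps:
$L = -3$ ($L = \frac{3}{2} + \frac{1}{2} \left(-9\right) = \frac{3}{2} - \frac{9}{2} = -3$)
$w{\left(\left(-5\right) 5,L \right)} 41 = 7 \cdot 41 = 287$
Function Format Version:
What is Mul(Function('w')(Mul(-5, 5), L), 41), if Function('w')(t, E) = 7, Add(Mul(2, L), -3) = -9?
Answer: 287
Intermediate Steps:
L = -3 (L = Add(Rational(3, 2), Mul(Rational(1, 2), -9)) = Add(Rational(3, 2), Rational(-9, 2)) = -3)
Mul(Function('w')(Mul(-5, 5), L), 41) = Mul(7, 41) = 287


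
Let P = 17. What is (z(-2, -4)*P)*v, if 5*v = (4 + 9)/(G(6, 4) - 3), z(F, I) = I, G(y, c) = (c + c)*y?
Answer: -884/225 ≈ -3.9289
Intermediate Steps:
G(y, c) = 2*c*y (G(y, c) = (2*c)*y = 2*c*y)
v = 13/225 (v = ((4 + 9)/(2*4*6 - 3))/5 = (13/(48 - 3))/5 = (13/45)/5 = (13*(1/45))/5 = (⅕)*(13/45) = 13/225 ≈ 0.057778)
(z(-2, -4)*P)*v = -4*17*(13/225) = -68*13/225 = -884/225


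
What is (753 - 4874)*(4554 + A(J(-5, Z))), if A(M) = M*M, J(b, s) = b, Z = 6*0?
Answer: -18870059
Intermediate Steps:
Z = 0
A(M) = M**2
(753 - 4874)*(4554 + A(J(-5, Z))) = (753 - 4874)*(4554 + (-5)**2) = -4121*(4554 + 25) = -4121*4579 = -18870059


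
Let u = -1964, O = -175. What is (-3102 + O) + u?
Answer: -5241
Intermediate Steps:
(-3102 + O) + u = (-3102 - 175) - 1964 = -3277 - 1964 = -5241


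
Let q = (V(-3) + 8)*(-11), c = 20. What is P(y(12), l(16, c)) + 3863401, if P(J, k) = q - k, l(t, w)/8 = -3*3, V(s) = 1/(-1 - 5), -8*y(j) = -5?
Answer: 23180321/6 ≈ 3.8634e+6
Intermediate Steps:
y(j) = 5/8 (y(j) = -⅛*(-5) = 5/8)
V(s) = -⅙ (V(s) = 1/(-6) = -⅙)
l(t, w) = -72 (l(t, w) = 8*(-3*3) = 8*(-9) = -72)
q = -517/6 (q = (-⅙ + 8)*(-11) = (47/6)*(-11) = -517/6 ≈ -86.167)
P(J, k) = -517/6 - k
P(y(12), l(16, c)) + 3863401 = (-517/6 - 1*(-72)) + 3863401 = (-517/6 + 72) + 3863401 = -85/6 + 3863401 = 23180321/6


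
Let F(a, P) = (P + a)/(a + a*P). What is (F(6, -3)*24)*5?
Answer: -30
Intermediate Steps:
F(a, P) = (P + a)/(a + P*a)
(F(6, -3)*24)*5 = (((-3 + 6)/(6*(1 - 3)))*24)*5 = (((1/6)*3/(-2))*24)*5 = (((1/6)*(-1/2)*3)*24)*5 = -1/4*24*5 = -6*5 = -30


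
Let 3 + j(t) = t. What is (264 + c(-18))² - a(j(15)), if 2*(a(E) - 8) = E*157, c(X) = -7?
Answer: 65099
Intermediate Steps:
j(t) = -3 + t
a(E) = 8 + 157*E/2 (a(E) = 8 + (E*157)/2 = 8 + (157*E)/2 = 8 + 157*E/2)
(264 + c(-18))² - a(j(15)) = (264 - 7)² - (8 + 157*(-3 + 15)/2) = 257² - (8 + (157/2)*12) = 66049 - (8 + 942) = 66049 - 1*950 = 66049 - 950 = 65099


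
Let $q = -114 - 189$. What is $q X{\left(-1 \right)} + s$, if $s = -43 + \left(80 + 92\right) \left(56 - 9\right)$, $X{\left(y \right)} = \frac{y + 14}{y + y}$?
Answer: $\frac{20021}{2} \approx 10011.0$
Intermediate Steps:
$q = -303$
$X{\left(y \right)} = \frac{14 + y}{2 y}$
$s = 8041$ ($s = -43 + 172 \cdot 47 = -43 + 8084 = 8041$)
$q X{\left(-1 \right)} + s = - 303 \frac{14 - 1}{2 \left(-1\right)} + 8041 = - 303 \cdot \frac{1}{2} \left(-1\right) 13 + 8041 = \left(-303\right) \left(- \frac{13}{2}\right) + 8041 = \frac{3939}{2} + 8041 = \frac{20021}{2}$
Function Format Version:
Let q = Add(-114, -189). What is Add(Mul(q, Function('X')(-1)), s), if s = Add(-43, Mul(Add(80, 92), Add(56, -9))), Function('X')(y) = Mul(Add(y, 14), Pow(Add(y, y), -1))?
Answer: Rational(20021, 2) ≈ 10011.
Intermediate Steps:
q = -303
Function('X')(y) = Mul(Rational(1, 2), Pow(y, -1), Add(14, y)) (Function('X')(y) = Mul(Add(14, y), Pow(Mul(2, y), -1)) = Mul(Add(14, y), Mul(Rational(1, 2), Pow(y, -1))) = Mul(Rational(1, 2), Pow(y, -1), Add(14, y)))
s = 8041 (s = Add(-43, Mul(172, 47)) = Add(-43, 8084) = 8041)
Add(Mul(q, Function('X')(-1)), s) = Add(Mul(-303, Mul(Rational(1, 2), Pow(-1, -1), Add(14, -1))), 8041) = Add(Mul(-303, Mul(Rational(1, 2), -1, 13)), 8041) = Add(Mul(-303, Rational(-13, 2)), 8041) = Add(Rational(3939, 2), 8041) = Rational(20021, 2)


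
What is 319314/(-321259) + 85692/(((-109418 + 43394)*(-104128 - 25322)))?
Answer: -227423961434081/228811550480100 ≈ -0.99394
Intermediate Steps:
319314/(-321259) + 85692/(((-109418 + 43394)*(-104128 - 25322))) = 319314*(-1/321259) + 85692/((-66024*(-129450))) = -319314/321259 + 85692/8546806800 = -319314/321259 + 85692*(1/8546806800) = -319314/321259 + 7141/712233900 = -227423961434081/228811550480100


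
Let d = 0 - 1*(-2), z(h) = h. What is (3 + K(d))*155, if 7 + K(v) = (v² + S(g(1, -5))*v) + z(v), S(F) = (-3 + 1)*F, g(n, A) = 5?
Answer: -2790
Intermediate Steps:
S(F) = -2*F
d = 2 (d = 0 + 2 = 2)
K(v) = -7 + v² - 9*v (K(v) = -7 + ((v² + (-2*5)*v) + v) = -7 + ((v² - 10*v) + v) = -7 + (v² - 9*v) = -7 + v² - 9*v)
(3 + K(d))*155 = (3 + (-7 + 2² - 9*2))*155 = (3 + (-7 + 4 - 18))*155 = (3 - 21)*155 = -18*155 = -2790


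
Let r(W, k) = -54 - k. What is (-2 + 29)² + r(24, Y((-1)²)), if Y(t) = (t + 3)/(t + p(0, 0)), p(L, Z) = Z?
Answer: 671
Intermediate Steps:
Y(t) = (3 + t)/t (Y(t) = (t + 3)/(t + 0) = (3 + t)/t)
(-2 + 29)² + r(24, Y((-1)²)) = (-2 + 29)² + (-54 - (3 + (-1)²)/((-1)²)) = 27² + (-54 - (3 + 1)/1) = 729 + (-54 - 4) = 729 - 58 = 671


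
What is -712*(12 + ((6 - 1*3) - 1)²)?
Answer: -11392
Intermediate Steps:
-712*(12 + ((6 - 1*3) - 1)²) = -712*(12 + ((6 - 3) - 1)²) = -712*(12 + (3 - 1)²) = -712*(12 + 2²) = -712*(12 + 4) = -712*16 = -11392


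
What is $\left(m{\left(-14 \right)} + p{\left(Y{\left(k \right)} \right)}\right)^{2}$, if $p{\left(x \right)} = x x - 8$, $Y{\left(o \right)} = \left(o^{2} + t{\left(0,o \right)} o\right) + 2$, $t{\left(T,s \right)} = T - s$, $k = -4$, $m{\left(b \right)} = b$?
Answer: $324$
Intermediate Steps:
$Y{\left(o \right)} = 2$ ($Y{\left(o \right)} = \left(o^{2} + \left(0 - o\right) o\right) + 2 = \left(o^{2} + - o o\right) + 2 = \left(o^{2} - o^{2}\right) + 2 = 0 + 2 = 2$)
$p{\left(x \right)} = -8 + x^{2}$ ($p{\left(x \right)} = x^{2} - 8 = -8 + x^{2}$)
$\left(m{\left(-14 \right)} + p{\left(Y{\left(k \right)} \right)}\right)^{2} = \left(-14 - \left(8 - 2^{2}\right)\right)^{2} = \left(-14 + \left(-8 + 4\right)\right)^{2} = \left(-14 - 4\right)^{2} = \left(-18\right)^{2} = 324$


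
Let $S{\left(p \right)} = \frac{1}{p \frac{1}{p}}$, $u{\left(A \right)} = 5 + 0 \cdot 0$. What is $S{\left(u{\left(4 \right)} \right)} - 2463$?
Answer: $-2462$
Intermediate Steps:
$u{\left(A \right)} = 5$ ($u{\left(A \right)} = 5 + 0 = 5$)
$S{\left(p \right)} = 1$ ($S{\left(p \right)} = 1^{-1} = 1$)
$S{\left(u{\left(4 \right)} \right)} - 2463 = 1 - 2463 = -2462$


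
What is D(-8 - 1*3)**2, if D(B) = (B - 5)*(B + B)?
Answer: 123904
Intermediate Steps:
D(B) = 2*B*(-5 + B) (D(B) = (-5 + B)*(2*B) = 2*B*(-5 + B))
D(-8 - 1*3)**2 = (2*(-8 - 1*3)*(-5 + (-8 - 1*3)))**2 = (2*(-8 - 3)*(-5 + (-8 - 3)))**2 = (2*(-11)*(-5 - 11))**2 = (2*(-11)*(-16))**2 = 352**2 = 123904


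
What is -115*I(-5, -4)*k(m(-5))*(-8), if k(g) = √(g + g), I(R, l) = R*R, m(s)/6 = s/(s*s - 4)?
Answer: 46000*I*√35/7 ≈ 38877.0*I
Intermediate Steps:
m(s) = 6*s/(-4 + s²) (m(s) = 6*(s/(s*s - 4)) = 6*(s/(s² - 4)) = 6*(s/(-4 + s²)) = 6*s/(-4 + s²))
I(R, l) = R²
k(g) = √2*√g (k(g) = √(2*g) = √2*√g)
-115*I(-5, -4)*k(m(-5))*(-8) = -115*(-5)²*(√2*√(6*(-5)/(-4 + (-5)²)))*(-8) = -115*25*(√2*√(6*(-5)/(-4 + 25)))*(-8) = -115*25*(√2*√(6*(-5)/21))*(-8) = -115*25*(√2*√(6*(-5)*(1/21)))*(-8) = -115*25*(√2*√(-10/7))*(-8) = -115*25*(√2*(I*√70/7))*(-8) = -115*25*(2*I*√35/7)*(-8) = -115*50*I*√35/7*(-8) = -(-46000)*I*√35/7 = 46000*I*√35/7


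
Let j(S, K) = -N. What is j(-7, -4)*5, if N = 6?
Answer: -30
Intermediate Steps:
j(S, K) = -6 (j(S, K) = -1*6 = -6)
j(-7, -4)*5 = -6*5 = -30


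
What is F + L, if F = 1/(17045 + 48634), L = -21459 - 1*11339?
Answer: -2154139841/65679 ≈ -32798.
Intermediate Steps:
L = -32798 (L = -21459 - 11339 = -32798)
F = 1/65679 ≈ 1.5226e-5
F + L = 1/65679 - 32798 = -2154139841/65679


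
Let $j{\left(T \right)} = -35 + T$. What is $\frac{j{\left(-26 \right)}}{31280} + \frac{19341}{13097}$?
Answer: $\frac{86312509}{58524880} \approx 1.4748$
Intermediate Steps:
$\frac{j{\left(-26 \right)}}{31280} + \frac{19341}{13097} = \frac{-35 - 26}{31280} + \frac{19341}{13097} = \left(-61\right) \frac{1}{31280} + 19341 \cdot \frac{1}{13097} = - \frac{61}{31280} + \frac{2763}{1871} = \frac{86312509}{58524880}$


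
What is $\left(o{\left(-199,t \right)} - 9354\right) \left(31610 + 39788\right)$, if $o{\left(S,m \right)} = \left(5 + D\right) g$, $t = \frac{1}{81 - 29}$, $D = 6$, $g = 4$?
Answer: $-664715380$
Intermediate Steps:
$t = \frac{1}{52} \approx 0.019231$
$o{\left(S,m \right)} = 44$ ($o{\left(S,m \right)} = \left(5 + 6\right) 4 = 11 \cdot 4 = 44$)
$\left(o{\left(-199,t \right)} - 9354\right) \left(31610 + 39788\right) = \left(44 - 9354\right) \left(31610 + 39788\right) = \left(-9310\right) 71398 = -664715380$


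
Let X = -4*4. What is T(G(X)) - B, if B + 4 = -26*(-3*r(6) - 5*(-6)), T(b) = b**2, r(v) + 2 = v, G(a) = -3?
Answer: 481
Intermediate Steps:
X = -16
r(v) = -2 + v
B = -472 (B = -4 - 26*(-3*(-2 + 6) - 5*(-6)) = -4 - 26*(-3*4 + 30) = -4 - 26*(-12 + 30) = -4 - 26*18 = -4 - 468 = -472)
T(G(X)) - B = (-3)**2 - 1*(-472) = 9 + 472 = 481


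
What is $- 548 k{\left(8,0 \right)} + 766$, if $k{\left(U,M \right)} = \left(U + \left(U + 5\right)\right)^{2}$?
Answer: $-240902$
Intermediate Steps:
$k{\left(U,M \right)} = \left(5 + 2 U\right)^{2}$ ($k{\left(U,M \right)} = \left(U + \left(5 + U\right)\right)^{2} = \left(5 + 2 U\right)^{2}$)
$- 548 k{\left(8,0 \right)} + 766 = - 548 \left(5 + 2 \cdot 8\right)^{2} + 766 = - 548 \left(5 + 16\right)^{2} + 766 = - 548 \cdot 21^{2} + 766 = \left(-548\right) 441 + 766 = -241668 + 766 = -240902$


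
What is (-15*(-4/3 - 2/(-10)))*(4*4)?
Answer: 272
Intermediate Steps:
(-15*(-4/3 - 2/(-10)))*(4*4) = -15*(-4*⅓ - 2*(-⅒))*16 = -15*(-4/3 + ⅕)*16 = -15*(-17/15)*16 = 17*16 = 272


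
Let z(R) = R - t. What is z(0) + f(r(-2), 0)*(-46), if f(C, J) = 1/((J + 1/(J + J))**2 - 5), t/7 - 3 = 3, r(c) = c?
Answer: -42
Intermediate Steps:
t = 42 (t = 21 + 7*3 = 21 + 21 = 42)
z(R) = -42 + R (z(R) = R - 1*42 = R - 42 = -42 + R)
f(C, J) = 1/(-5 + (J + 1/(2*J))**2) (f(C, J) = 1/((J + 1/(2*J))**2 - 5) = 1/(-5 + (J + 1/(2*J))**2))
z(0) + f(r(-2), 0)*(-46) = (-42 + 0) + (4*0**2/(1 - 16*0**2 + 4*0**4))*(-46) = -42 + (4*0/(1 - 16*0 + 4*0))*(-46) = -42 + (4*0/(1 + 0 + 0))*(-46) = -42 + (4*0/1)*(-46) = -42 + (4*0*1)*(-46) = -42 + 0*(-46) = -42 + 0 = -42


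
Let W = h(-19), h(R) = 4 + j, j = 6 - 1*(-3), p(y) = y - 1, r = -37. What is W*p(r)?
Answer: -494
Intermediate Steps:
p(y) = -1 + y
j = 9 (j = 6 + 3 = 9)
h(R) = 13 (h(R) = 4 + 9 = 13)
W = 13
W*p(r) = 13*(-1 - 37) = 13*(-38) = -494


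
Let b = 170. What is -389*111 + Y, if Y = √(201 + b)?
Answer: -43179 + √371 ≈ -43160.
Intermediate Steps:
Y = √371 (Y = √(201 + 170) = √371 ≈ 19.261)
-389*111 + Y = -389*111 + √371 = -43179 + √371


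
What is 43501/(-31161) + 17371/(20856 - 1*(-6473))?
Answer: -647541098/851598969 ≈ -0.76038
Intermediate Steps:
43501/(-31161) + 17371/(20856 - 1*(-6473)) = 43501*(-1/31161) + 17371/(20856 + 6473) = -43501/31161 + 17371/27329 = -647541098/851598969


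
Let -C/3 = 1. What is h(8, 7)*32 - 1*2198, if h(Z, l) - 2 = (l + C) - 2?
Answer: -2070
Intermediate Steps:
C = -3 (C = -3*1 = -3)
h(Z, l) = -3 + l (h(Z, l) = 2 + ((l - 3) - 2) = 2 + ((-3 + l) - 2) = 2 + (-5 + l) = -3 + l)
h(8, 7)*32 - 1*2198 = (-3 + 7)*32 - 1*2198 = 4*32 - 2198 = 128 - 2198 = -2070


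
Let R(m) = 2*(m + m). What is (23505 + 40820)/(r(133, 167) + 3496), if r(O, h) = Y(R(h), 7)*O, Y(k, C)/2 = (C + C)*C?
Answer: 64325/29564 ≈ 2.1758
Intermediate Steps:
R(m) = 4*m (R(m) = 2*(2*m) = 4*m)
Y(k, C) = 4*C**2 (Y(k, C) = 2*((C + C)*C) = 2*((2*C)*C) = 2*(2*C**2) = 4*C**2)
r(O, h) = 196*O (r(O, h) = (4*7**2)*O = (4*49)*O = 196*O)
(23505 + 40820)/(r(133, 167) + 3496) = (23505 + 40820)/(196*133 + 3496) = 64325/(26068 + 3496) = 64325/29564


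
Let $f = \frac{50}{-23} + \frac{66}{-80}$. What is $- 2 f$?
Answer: $\frac{2759}{460} \approx 5.9978$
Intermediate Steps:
$f = - \frac{2759}{920}$ ($f = 50 \left(- \frac{1}{23}\right) + 66 \left(- \frac{1}{80}\right) = - \frac{50}{23} - \frac{33}{40} = - \frac{2759}{920} \approx -2.9989$)
$- 2 f = \left(-2\right) \left(- \frac{2759}{920}\right) = \frac{2759}{460}$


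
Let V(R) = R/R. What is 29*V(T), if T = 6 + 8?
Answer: 29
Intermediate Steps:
T = 14
V(R) = 1
29*V(T) = 29*1 = 29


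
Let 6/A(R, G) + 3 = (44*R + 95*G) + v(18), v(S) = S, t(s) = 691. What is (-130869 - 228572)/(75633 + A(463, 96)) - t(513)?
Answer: -1552712755054/2231702937 ≈ -695.75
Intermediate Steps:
A(R, G) = 6/(15 + 44*R + 95*G) (A(R, G) = 6/(-3 + ((44*R + 95*G) + 18)) = 6/(-3 + (18 + 44*R + 95*G)) = 6/(15 + 44*R + 95*G))
(-130869 - 228572)/(75633 + A(463, 96)) - t(513) = (-130869 - 228572)/(75633 + 6/(15 + 44*463 + 95*96)) - 1*691 = -359441/(75633 + 6/(15 + 20372 + 9120)) - 691 = -359441/(75633 + 6/29507) - 691 = -359441/2231702937/29507 - 691 = -359441*29507/2231702937 - 691 = -10606025587/2231702937 - 691 = -1552712755054/2231702937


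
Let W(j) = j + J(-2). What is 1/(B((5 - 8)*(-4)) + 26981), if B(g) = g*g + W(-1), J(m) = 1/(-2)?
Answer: 2/54247 ≈ 3.6868e-5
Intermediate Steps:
J(m) = -1/2
W(j) = -1/2 + j (W(j) = j - 1/2 = -1/2 + j)
B(g) = -3/2 + g**2 (B(g) = g*g + (-1/2 - 1) = g**2 - 3/2 = -3/2 + g**2)
1/(B((5 - 8)*(-4)) + 26981) = 1/((-3/2 + ((5 - 8)*(-4))**2) + 26981) = 1/((-3/2 + (-3*(-4))**2) + 26981) = 1/((-3/2 + 12**2) + 26981) = 1/((-3/2 + 144) + 26981) = 1/(285/2 + 26981) = 1/(54247/2) = 2/54247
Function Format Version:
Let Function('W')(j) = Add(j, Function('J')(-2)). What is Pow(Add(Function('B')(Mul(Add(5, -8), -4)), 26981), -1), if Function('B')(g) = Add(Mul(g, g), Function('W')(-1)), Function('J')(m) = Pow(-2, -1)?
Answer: Rational(2, 54247) ≈ 3.6868e-5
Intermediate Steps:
Function('J')(m) = Rational(-1, 2)
Function('W')(j) = Add(Rational(-1, 2), j) (Function('W')(j) = Add(j, Rational(-1, 2)) = Add(Rational(-1, 2), j))
Function('B')(g) = Add(Rational(-3, 2), Pow(g, 2)) (Function('B')(g) = Add(Mul(g, g), Add(Rational(-1, 2), -1)) = Add(Pow(g, 2), Rational(-3, 2)) = Add(Rational(-3, 2), Pow(g, 2)))
Pow(Add(Function('B')(Mul(Add(5, -8), -4)), 26981), -1) = Pow(Add(Add(Rational(-3, 2), Pow(Mul(Add(5, -8), -4), 2)), 26981), -1) = Pow(Add(Add(Rational(-3, 2), Pow(Mul(-3, -4), 2)), 26981), -1) = Pow(Add(Add(Rational(-3, 2), Pow(12, 2)), 26981), -1) = Pow(Add(Add(Rational(-3, 2), 144), 26981), -1) = Pow(Add(Rational(285, 2), 26981), -1) = Pow(Rational(54247, 2), -1) = Rational(2, 54247)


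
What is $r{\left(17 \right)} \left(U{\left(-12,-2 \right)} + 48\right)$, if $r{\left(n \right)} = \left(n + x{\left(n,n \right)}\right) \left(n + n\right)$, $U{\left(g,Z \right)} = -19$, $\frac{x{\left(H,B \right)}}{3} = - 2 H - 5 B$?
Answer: $-335240$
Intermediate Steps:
$x{\left(H,B \right)} = - 15 B - 6 H$ ($x{\left(H,B \right)} = 3 \left(- 2 H - 5 B\right) = 3 \left(- 5 B - 2 H\right) = - 15 B - 6 H$)
$r{\left(n \right)} = - 40 n^{2}$ ($r{\left(n \right)} = \left(n - 21 n\right) \left(n + n\right) = \left(n - 21 n\right) 2 n = - 20 n 2 n = - 40 n^{2}$)
$r{\left(17 \right)} \left(U{\left(-12,-2 \right)} + 48\right) = - 40 \cdot 17^{2} \left(-19 + 48\right) = \left(-40\right) 289 \cdot 29 = \left(-11560\right) 29 = -335240$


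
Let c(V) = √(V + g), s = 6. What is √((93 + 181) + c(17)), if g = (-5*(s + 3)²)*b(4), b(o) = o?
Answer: √(274 + I*√1603) ≈ 16.597 + 1.2062*I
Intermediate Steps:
g = -1620 (g = -5*(6 + 3)²*4 = -5*9²*4 = -5*81*4 = -405*4 = -1620)
c(V) = √(-1620 + V) (c(V) = √(V - 1620) = √(-1620 + V))
√((93 + 181) + c(17)) = √((93 + 181) + √(-1620 + 17)) = √(274 + √(-1603)) = √(274 + I*√1603)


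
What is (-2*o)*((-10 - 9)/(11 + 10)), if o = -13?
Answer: -494/21 ≈ -23.524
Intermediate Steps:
(-2*o)*((-10 - 9)/(11 + 10)) = (-2*(-13))*((-10 - 9)/(11 + 10)) = 26*(-19/21) = -494/21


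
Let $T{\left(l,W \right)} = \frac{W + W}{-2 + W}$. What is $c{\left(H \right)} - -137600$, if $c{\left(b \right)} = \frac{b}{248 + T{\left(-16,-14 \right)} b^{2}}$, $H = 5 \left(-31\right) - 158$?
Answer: $\frac{94500238748}{686775} \approx 1.376 \cdot 10^{5}$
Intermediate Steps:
$T{\left(l,W \right)} = \frac{2 W}{-2 + W}$
$H = -313$ ($H = -155 - 158 = -313$)
$c{\left(b \right)} = \frac{b}{248 + \frac{7 b^{2}}{4}}$ ($c{\left(b \right)} = \frac{b}{248 + 2 \left(-14\right) \frac{1}{-2 - 14} b^{2}} = \frac{b}{248 + 2 \left(-14\right) \frac{1}{-16} b^{2}} = \frac{b}{248 + 2 \left(-14\right) \left(- \frac{1}{16}\right) b^{2}} = \frac{b}{248 + \frac{7 b^{2}}{4}}$)
$c{\left(H \right)} - -137600 = 4 \left(-313\right) \frac{1}{992 + 7 \left(-313\right)^{2}} - -137600 = 4 \left(-313\right) \frac{1}{992 + 7 \cdot 97969} + 137600 = 4 \left(-313\right) \frac{1}{992 + 685783} + 137600 = 4 \left(-313\right) \frac{1}{686775} + 137600 = - \frac{1252}{686775} + 137600 = \frac{94500238748}{686775}$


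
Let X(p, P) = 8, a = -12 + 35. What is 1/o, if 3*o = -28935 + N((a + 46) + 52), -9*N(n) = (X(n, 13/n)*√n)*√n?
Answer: -27/261383 ≈ -0.00010330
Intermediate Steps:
a = 23
N(n) = -8*n/9 (N(n) = -8*√n*√n/9 = -8*n/9)
o = -261383/27 (o = (-28935 - 8*((23 + 46) + 52)/9)/3 = (-28935 - 8*(69 + 52)/9)/3 = (-28935 - 8/9*121)/3 = (-28935 - 968/9)/3 = (⅓)*(-261383/9) = -261383/27 ≈ -9680.8)
1/o = 1/(-261383/27) = -27/261383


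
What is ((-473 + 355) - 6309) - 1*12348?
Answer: -18775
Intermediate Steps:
((-473 + 355) - 6309) - 1*12348 = (-118 - 6309) - 12348 = -6427 - 12348 = -18775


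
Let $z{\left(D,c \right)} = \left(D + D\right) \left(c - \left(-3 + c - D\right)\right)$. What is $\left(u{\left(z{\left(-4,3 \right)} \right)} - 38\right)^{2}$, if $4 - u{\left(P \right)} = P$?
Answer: $1764$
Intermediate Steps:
$z{\left(D,c \right)} = 2 D \left(3 + D\right)$ ($z{\left(D,c \right)} = 2 D \left(c - \left(-3 + c - D\right)\right) = 2 D \left(c + \left(3 + D - c\right)\right) = 2 D \left(3 + D\right)$)
$u{\left(P \right)} = 4 - P$
$\left(u{\left(z{\left(-4,3 \right)} \right)} - 38\right)^{2} = \left(\left(4 - 2 \left(-4\right) \left(3 - 4\right)\right) - 38\right)^{2} = \left(\left(4 - 2 \left(-4\right) \left(-1\right)\right) - 38\right)^{2} = \left(\left(4 - 8\right) - 38\right)^{2} = \left(-4 - 38\right)^{2} = \left(-42\right)^{2} = 1764$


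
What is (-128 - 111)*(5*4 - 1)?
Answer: -4541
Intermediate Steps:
(-128 - 111)*(5*4 - 1) = -239*(20 - 1) = -239*19 = -4541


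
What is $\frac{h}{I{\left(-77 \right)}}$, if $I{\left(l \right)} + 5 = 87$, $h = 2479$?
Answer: $\frac{2479}{82} \approx 30.232$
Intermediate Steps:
$I{\left(l \right)} = 82$ ($I{\left(l \right)} = -5 + 87 = 82$)
$\frac{h}{I{\left(-77 \right)}} = \frac{2479}{82}$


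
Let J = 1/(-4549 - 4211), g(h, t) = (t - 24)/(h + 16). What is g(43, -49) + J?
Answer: -639539/516840 ≈ -1.2374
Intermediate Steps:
g(h, t) = (-24 + t)/(16 + h)
J = -1/8760 (J = 1/(-8760) = -1/8760 ≈ -0.00011416)
g(43, -49) + J = (-24 - 49)/(16 + 43) - 1/8760 = -73/59 - 1/8760 = -639539/516840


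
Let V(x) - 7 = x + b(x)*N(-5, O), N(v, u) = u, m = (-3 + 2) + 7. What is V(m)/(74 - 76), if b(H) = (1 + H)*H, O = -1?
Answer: 29/2 ≈ 14.500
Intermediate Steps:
m = 6 (m = -1 + 7 = 6)
b(H) = H*(1 + H)
V(x) = 7 + x - x*(1 + x) (V(x) = 7 + (x + (x*(1 + x))*(-1)) = 7 + (x - x*(1 + x)) = 7 + x - x*(1 + x))
V(m)/(74 - 76) = (7 - 1*6**2)/(74 - 76) = (7 - 1*36)/(-2) = -(7 - 36)/2 = -1/2*(-29) = 29/2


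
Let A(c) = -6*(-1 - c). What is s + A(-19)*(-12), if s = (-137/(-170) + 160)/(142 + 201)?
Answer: 75597097/58310 ≈ 1296.5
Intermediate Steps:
A(c) = 6 + 6*c
s = 27337/58310 (s = (-137*(-1/170) + 160)/343 = (137/170 + 160)*(1/343) = (27337/170)*(1/343) = 27337/58310 ≈ 0.46882)
s + A(-19)*(-12) = 27337/58310 + (6 + 6*(-19))*(-12) = 27337/58310 + (6 - 114)*(-12) = 27337/58310 - 108*(-12) = 27337/58310 + 1296 = 75597097/58310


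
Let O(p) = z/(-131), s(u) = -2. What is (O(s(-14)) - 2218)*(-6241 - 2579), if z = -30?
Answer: 2562456960/131 ≈ 1.9561e+7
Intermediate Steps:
O(p) = 30/131 (O(p) = -30/(-131) = -30*(-1/131) = 30/131)
(O(s(-14)) - 2218)*(-6241 - 2579) = (30/131 - 2218)*(-6241 - 2579) = -290528/131*(-8820) = 2562456960/131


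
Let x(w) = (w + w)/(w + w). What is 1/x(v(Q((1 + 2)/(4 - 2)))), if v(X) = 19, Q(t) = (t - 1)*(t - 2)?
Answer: 1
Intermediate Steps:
Q(t) = (-1 + t)*(-2 + t)
x(w) = 1 (x(w) = (2*w)/((2*w)) = (2*w)*(1/(2*w)) = 1)
1/x(v(Q((1 + 2)/(4 - 2)))) = 1/1 = 1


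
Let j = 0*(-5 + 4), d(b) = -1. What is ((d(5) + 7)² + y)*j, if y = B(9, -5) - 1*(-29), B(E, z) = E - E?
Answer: 0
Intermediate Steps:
B(E, z) = 0
j = 0 (j = 0*(-1) = 0)
y = 29 (y = 0 - 1*(-29) = 0 + 29 = 29)
((d(5) + 7)² + y)*j = ((-1 + 7)² + 29)*0 = (6² + 29)*0 = (36 + 29)*0 = 65*0 = 0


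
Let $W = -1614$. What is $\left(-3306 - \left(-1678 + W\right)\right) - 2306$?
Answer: $-2320$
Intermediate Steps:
$\left(-3306 - \left(-1678 + W\right)\right) - 2306 = \left(-3306 + \left(1678 - -1614\right)\right) - 2306 = \left(-3306 + \left(1678 + 1614\right)\right) - 2306 = \left(-3306 + 3292\right) - 2306 = -14 - 2306 = -2320$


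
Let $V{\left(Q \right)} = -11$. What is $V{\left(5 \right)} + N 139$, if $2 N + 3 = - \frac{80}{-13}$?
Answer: $\frac{5413}{26} \approx 208.19$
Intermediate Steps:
$N = \frac{41}{26}$ ($N = - \frac{3}{2} + \frac{\left(-80\right) \frac{1}{-13}}{2} = - \frac{3}{2} + \frac{\left(-80\right) \left(- \frac{1}{13}\right)}{2} = - \frac{3}{2} + \frac{1}{2} \cdot \frac{80}{13} = - \frac{3}{2} + \frac{40}{13} = \frac{41}{26} \approx 1.5769$)
$V{\left(5 \right)} + N 139 = -11 + \frac{41}{26} \cdot 139 = -11 + \frac{5699}{26} = \frac{5413}{26}$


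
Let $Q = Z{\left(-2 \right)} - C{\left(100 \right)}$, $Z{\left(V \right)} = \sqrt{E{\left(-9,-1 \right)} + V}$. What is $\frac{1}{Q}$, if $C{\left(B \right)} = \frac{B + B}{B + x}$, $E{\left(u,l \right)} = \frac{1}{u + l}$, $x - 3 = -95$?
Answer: $- \frac{250}{6271} - \frac{i \sqrt{210}}{6271} \approx -0.039866 - 0.0023109 i$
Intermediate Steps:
$x = -92$ ($x = 3 - 95 = -92$)
$E{\left(u,l \right)} = \frac{1}{l + u}$
$C{\left(B \right)} = \frac{2 B}{-92 + B}$ ($C{\left(B \right)} = \frac{B + B}{B - 92} = \frac{2 B}{-92 + B}$)
$Z{\left(V \right)} = \sqrt{- \frac{1}{10} + V}$ ($Z{\left(V \right)} = \sqrt{\frac{1}{-1 - 9} + V} = \sqrt{\frac{1}{-10} + V} = \sqrt{- \frac{1}{10} + V}$)
$Q = -25 + \frac{i \sqrt{210}}{10}$ ($Q = \frac{\sqrt{-10 + 100 \left(-2\right)}}{10} - 2 \cdot 100 \frac{1}{-92 + 100} = \frac{\sqrt{-10 - 200}}{10} - 2 \cdot 100 \cdot \frac{1}{8} = \frac{\sqrt{-210}}{10} - 2 \cdot 100 \cdot \frac{1}{8} = \frac{i \sqrt{210}}{10} - 25 = -25 + \frac{i \sqrt{210}}{10} \approx -25.0 + 1.4491 i$)
$\frac{1}{Q} = \frac{1}{-25 + \frac{i \sqrt{210}}{10}}$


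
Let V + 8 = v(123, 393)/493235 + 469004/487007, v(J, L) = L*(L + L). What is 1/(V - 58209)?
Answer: -240208897645/13983859629522739 ≈ -1.7178e-5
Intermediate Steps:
v(J, L) = 2*L**2 (v(J, L) = L*(2*L) = 2*L**2)
V = -1539906504934/240208897645 (V = -8 + ((2*393**2)/493235 + 469004/487007) = -8 + ((2*154449)*(1/493235) + 469004*(1/487007)) = -8 + (308898*(1/493235) + 469004/487007) = -8 + (308898/493235 + 469004/487007) = -8 + 381764676226/240208897645 = -1539906504934/240208897645 ≈ -6.4107)
1/(V - 58209) = 1/(-1539906504934/240208897645 - 58209) = 1/(-13983859629522739/240208897645) = -240208897645/13983859629522739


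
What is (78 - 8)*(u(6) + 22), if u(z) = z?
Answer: 1960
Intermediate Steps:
(78 - 8)*(u(6) + 22) = (78 - 8)*(6 + 22) = 70*28 = 1960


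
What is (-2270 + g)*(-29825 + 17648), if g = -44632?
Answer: 571125654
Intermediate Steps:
(-2270 + g)*(-29825 + 17648) = (-2270 - 44632)*(-29825 + 17648) = -46902*(-12177) = 571125654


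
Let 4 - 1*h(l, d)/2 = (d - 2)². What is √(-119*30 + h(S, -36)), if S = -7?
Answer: 5*I*√258 ≈ 80.312*I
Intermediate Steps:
h(l, d) = 8 - 2*(-2 + d)² (h(l, d) = 8 - 2*(d - 2)² = 8 - 2*(-2 + d)²)
√(-119*30 + h(S, -36)) = √(-119*30 + 2*(-36)*(4 - 1*(-36))) = √(-3570 + 2*(-36)*(4 + 36)) = √(-3570 + 2*(-36)*40) = √(-3570 - 2880) = √(-6450) = 5*I*√258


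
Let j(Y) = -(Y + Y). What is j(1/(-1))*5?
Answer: 10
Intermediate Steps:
j(Y) = -2*Y
j(1/(-1))*5 = -2/(-1)*5 = -2*(-1)*5 = 2*5 = 10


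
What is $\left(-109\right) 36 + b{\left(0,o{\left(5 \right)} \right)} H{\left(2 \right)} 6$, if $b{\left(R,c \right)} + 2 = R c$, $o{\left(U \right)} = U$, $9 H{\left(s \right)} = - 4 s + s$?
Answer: $-3916$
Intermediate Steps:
$H{\left(s \right)} = - \frac{s}{3}$ ($H{\left(s \right)} = \frac{- 4 s + s}{9} = \frac{\left(-3\right) s}{9} = - \frac{s}{3}$)
$b{\left(R,c \right)} = -2 + R c$
$\left(-109\right) 36 + b{\left(0,o{\left(5 \right)} \right)} H{\left(2 \right)} 6 = \left(-109\right) 36 + \left(-2 + 0 \cdot 5\right) \left(\left(- \frac{1}{3}\right) 2\right) 6 = -3924 + \left(-2 + 0\right) \left(- \frac{2}{3}\right) 6 = -3924 + \left(-2\right) \left(- \frac{2}{3}\right) 6 = -3924 + \frac{4}{3} \cdot 6 = -3924 + 8 = -3916$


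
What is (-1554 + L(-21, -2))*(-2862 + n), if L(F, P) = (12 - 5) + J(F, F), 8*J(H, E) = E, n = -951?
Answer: 47269761/8 ≈ 5.9087e+6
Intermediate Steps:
J(H, E) = E/8
L(F, P) = 7 + F/8 (L(F, P) = (12 - 5) + F/8 = 7 + F/8)
(-1554 + L(-21, -2))*(-2862 + n) = (-1554 + (7 + (⅛)*(-21)))*(-2862 - 951) = (-1554 + (7 - 21/8))*(-3813) = (-1554 + 35/8)*(-3813) = -12397/8*(-3813) = 47269761/8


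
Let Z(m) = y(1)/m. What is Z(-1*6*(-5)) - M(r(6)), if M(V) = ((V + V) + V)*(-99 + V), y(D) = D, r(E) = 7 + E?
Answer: 100621/30 ≈ 3354.0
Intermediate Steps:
M(V) = 3*V*(-99 + V) (M(V) = (2*V + V)*(-99 + V) = (3*V)*(-99 + V) = 3*V*(-99 + V))
Z(m) = 1/m
Z(-1*6*(-5)) - M(r(6)) = 1/(-1*6*(-5)) - 3*(7 + 6)*(-99 + (7 + 6)) = 1/(-6*(-5)) - 3*13*(-99 + 13) = 1/30 - 3*13*(-86) = 1/30 - 1*(-3354) = 1/30 + 3354 = 100621/30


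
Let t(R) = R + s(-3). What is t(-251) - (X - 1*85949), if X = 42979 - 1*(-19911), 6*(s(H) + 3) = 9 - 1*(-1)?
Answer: 68420/3 ≈ 22807.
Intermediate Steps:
s(H) = -4/3 (s(H) = -3 + (9 - 1*(-1))/6 = -3 + (9 + 1)/6 = -3 + (⅙)*10 = -3 + 5/3 = -4/3)
t(R) = -4/3 + R (t(R) = R - 4/3 = -4/3 + R)
X = 62890 (X = 42979 + 19911 = 62890)
t(-251) - (X - 1*85949) = (-4/3 - 251) - (62890 - 1*85949) = -757/3 - (62890 - 85949) = -757/3 - 1*(-23059) = -757/3 + 23059 = 68420/3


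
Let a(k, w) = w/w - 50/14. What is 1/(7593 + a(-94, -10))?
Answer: 7/53133 ≈ 0.00013174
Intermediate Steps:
a(k, w) = -18/7 (a(k, w) = 1 - 50*1/14 = 1 - 25/7 = -18/7)
1/(7593 + a(-94, -10)) = 1/(7593 - 18/7) = 1/(53133/7) = 7/53133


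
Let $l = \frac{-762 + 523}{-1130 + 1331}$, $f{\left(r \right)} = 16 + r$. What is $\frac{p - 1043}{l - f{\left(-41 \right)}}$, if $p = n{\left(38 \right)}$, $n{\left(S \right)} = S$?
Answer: $- \frac{202005}{4786} \approx -42.207$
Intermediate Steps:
$p = 38$
$l = - \frac{239}{201} \approx -1.1891$
$\frac{p - 1043}{l - f{\left(-41 \right)}} = \frac{38 - 1043}{- \frac{239}{201} - \left(16 - 41\right)} = - \frac{1005}{- \frac{239}{201} - -25} = - \frac{1005}{- \frac{239}{201} + 25} = - \frac{1005}{\frac{4786}{201}} = \left(-1005\right) \frac{201}{4786} = - \frac{202005}{4786}$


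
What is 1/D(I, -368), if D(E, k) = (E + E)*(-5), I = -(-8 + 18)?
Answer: 1/100 ≈ 0.010000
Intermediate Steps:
I = -10 (I = -1*10 = -10)
D(E, k) = -10*E (D(E, k) = (2*E)*(-5) = -10*E)
1/D(I, -368) = 1/(-10*(-10)) = 1/100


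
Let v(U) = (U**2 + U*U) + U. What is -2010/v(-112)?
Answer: -1005/12488 ≈ -0.080477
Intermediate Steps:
v(U) = U + 2*U**2 (v(U) = (U**2 + U**2) + U = 2*U**2 + U = U + 2*U**2)
-2010/v(-112) = -2010*(-1/(112*(1 + 2*(-112)))) = -2010*(-1/(112*(1 - 224))) = -2010/((-112*(-223))) = -2010/24976 = -2010*1/24976 = -1005/12488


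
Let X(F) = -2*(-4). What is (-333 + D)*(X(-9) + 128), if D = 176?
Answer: -21352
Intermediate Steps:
X(F) = 8
(-333 + D)*(X(-9) + 128) = (-333 + 176)*(8 + 128) = -157*136 = -21352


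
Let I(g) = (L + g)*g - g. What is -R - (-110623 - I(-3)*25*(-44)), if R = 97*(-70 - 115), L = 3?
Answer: 125268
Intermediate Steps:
I(g) = -g + g*(3 + g) (I(g) = (3 + g)*g - g = g*(3 + g) - g = -g + g*(3 + g))
R = -17945 (R = 97*(-185) = -17945)
-R - (-110623 - I(-3)*25*(-44)) = -1*(-17945) - (-110623 - -3*(2 - 3)*25*(-44)) = 17945 - (-110623 - -3*(-1)*25*(-44)) = 17945 - (-110623 - 3*25*(-44)) = 17945 - (-110623 - 75*(-44)) = 17945 - (-110623 - 1*(-3300)) = 17945 - (-110623 + 3300) = 17945 - 1*(-107323) = 17945 + 107323 = 125268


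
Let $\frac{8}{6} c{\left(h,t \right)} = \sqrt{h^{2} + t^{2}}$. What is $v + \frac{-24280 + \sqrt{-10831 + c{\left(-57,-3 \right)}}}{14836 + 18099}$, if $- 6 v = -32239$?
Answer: $\frac{212329157}{39522} + \frac{\sqrt{-43324 + 9 \sqrt{362}}}{65870} \approx 5372.4 + 0.0031537 i$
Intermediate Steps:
$c{\left(h,t \right)} = \frac{3 \sqrt{h^{2} + t^{2}}}{4}$
$v = \frac{32239}{6}$ ($v = \left(- \frac{1}{6}\right) \left(-32239\right) = \frac{32239}{6} \approx 5373.2$)
$v + \frac{-24280 + \sqrt{-10831 + c{\left(-57,-3 \right)}}}{14836 + 18099} = \frac{32239}{6} + \frac{-24280 + \sqrt{-10831 + \frac{3 \sqrt{\left(-57\right)^{2} + \left(-3\right)^{2}}}{4}}}{14836 + 18099} = \frac{32239}{6} + \frac{-24280 + \sqrt{-10831 + \frac{3 \sqrt{3249 + 9}}{4}}}{32935} = \frac{32239}{6} + \left(-24280 + \sqrt{-10831 + \frac{3 \sqrt{3258}}{4}}\right) \frac{1}{32935} = \frac{32239}{6} + \left(-24280 + \sqrt{-10831 + \frac{3 \cdot 3 \sqrt{362}}{4}}\right) \frac{1}{32935} = \frac{32239}{6} + \left(-24280 + \sqrt{-10831 + \frac{9 \sqrt{362}}{4}}\right) \frac{1}{32935} = \frac{32239}{6} - \left(\frac{4856}{6587} - \frac{\sqrt{-10831 + \frac{9 \sqrt{362}}{4}}}{32935}\right) = \frac{212329157}{39522} + \frac{\sqrt{-10831 + \frac{9 \sqrt{362}}{4}}}{32935}$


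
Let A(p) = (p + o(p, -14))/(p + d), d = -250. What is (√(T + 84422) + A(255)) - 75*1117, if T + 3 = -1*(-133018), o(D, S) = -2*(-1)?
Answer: -418618/5 + 11*√1797 ≈ -83257.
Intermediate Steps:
o(D, S) = 2
A(p) = (2 + p)/(-250 + p) (A(p) = (p + 2)/(p - 250) = (2 + p)/(-250 + p))
T = 133015 (T = -3 - 1*(-133018) = -3 + 133018 = 133015)
(√(T + 84422) + A(255)) - 75*1117 = (√(133015 + 84422) + (2 + 255)/(-250 + 255)) - 75*1117 = (√217437 + 257/5) - 83775 = (11*√1797 + (⅕)*257) - 83775 = (11*√1797 + 257/5) - 83775 = (257/5 + 11*√1797) - 83775 = -418618/5 + 11*√1797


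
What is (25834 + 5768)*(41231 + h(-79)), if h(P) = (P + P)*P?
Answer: 1697438226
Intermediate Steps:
h(P) = 2*P**2 (h(P) = (2*P)*P = 2*P**2)
(25834 + 5768)*(41231 + h(-79)) = (25834 + 5768)*(41231 + 2*(-79)**2) = 31602*(41231 + 2*6241) = 31602*(41231 + 12482) = 31602*53713 = 1697438226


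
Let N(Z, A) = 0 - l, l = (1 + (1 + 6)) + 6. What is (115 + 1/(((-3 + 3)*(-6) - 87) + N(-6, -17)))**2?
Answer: 134884996/10201 ≈ 13223.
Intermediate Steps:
l = 14 (l = (1 + 7) + 6 = 8 + 6 = 14)
N(Z, A) = -14 (N(Z, A) = 0 - 1*14 = 0 - 14 = -14)
(115 + 1/(((-3 + 3)*(-6) - 87) + N(-6, -17)))**2 = (115 + 1/(((-3 + 3)*(-6) - 87) - 14))**2 = (115 + 1/((0*(-6) - 87) - 14))**2 = (115 + 1/((0 - 87) - 14))**2 = (115 + 1/(-87 - 14))**2 = (115 + 1/(-101))**2 = (115 - 1/101)**2 = (11614/101)**2 = 134884996/10201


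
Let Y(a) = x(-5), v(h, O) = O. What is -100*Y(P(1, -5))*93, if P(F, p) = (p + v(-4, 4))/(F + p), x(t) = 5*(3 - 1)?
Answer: -93000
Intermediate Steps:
x(t) = 10 (x(t) = 5*2 = 10)
P(F, p) = (4 + p)/(F + p) (P(F, p) = (p + 4)/(F + p) = (4 + p)/(F + p))
Y(a) = 10
-100*Y(P(1, -5))*93 = -100*10*93 = -1000*93 = -93000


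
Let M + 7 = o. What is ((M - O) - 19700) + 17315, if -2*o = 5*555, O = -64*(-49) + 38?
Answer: -13907/2 ≈ -6953.5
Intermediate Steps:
O = 3174 (O = 3136 + 38 = 3174)
o = -2775/2 (o = -5*555/2 = -½*2775 = -2775/2 ≈ -1387.5)
M = -2789/2 (M = -7 - 2775/2 = -2789/2 ≈ -1394.5)
((M - O) - 19700) + 17315 = ((-2789/2 - 1*3174) - 19700) + 17315 = ((-2789/2 - 3174) - 19700) + 17315 = (-9137/2 - 19700) + 17315 = -48537/2 + 17315 = -13907/2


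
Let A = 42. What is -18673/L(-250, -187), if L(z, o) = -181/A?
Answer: 784266/181 ≈ 4333.0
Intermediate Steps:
L(z, o) = -181/42
-18673/L(-250, -187) = -18673/(-181/42) = -18673*(-42/181) = 784266/181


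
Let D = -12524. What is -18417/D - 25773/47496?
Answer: 45996065/49569992 ≈ 0.92790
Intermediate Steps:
-18417/D - 25773/47496 = -18417/(-12524) - 25773/47496 = -18417*(-1/12524) - 25773*1/47496 = 18417/12524 - 8591/15832 = 45996065/49569992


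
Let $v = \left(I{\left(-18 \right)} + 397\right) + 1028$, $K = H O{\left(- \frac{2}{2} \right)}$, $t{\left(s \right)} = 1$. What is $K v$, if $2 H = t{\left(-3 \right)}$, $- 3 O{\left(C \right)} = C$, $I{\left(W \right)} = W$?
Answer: $\frac{469}{2} \approx 234.5$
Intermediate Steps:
$O{\left(C \right)} = - \frac{C}{3}$
$H = \frac{1}{2}$ ($H = \frac{1}{2} \cdot 1 = \frac{1}{2} \approx 0.5$)
$K = \frac{1}{6}$ ($K = \frac{\left(- \frac{1}{3}\right) \left(- \frac{2}{2}\right)}{2} = \frac{\left(- \frac{1}{3}\right) \left(\left(-2\right) \frac{1}{2}\right)}{2} = \frac{\left(- \frac{1}{3}\right) \left(-1\right)}{2} = \frac{1}{2} \cdot \frac{1}{3} = \frac{1}{6} \approx 0.16667$)
$v = 1407$ ($v = \left(-18 + 397\right) + 1028 = 379 + 1028 = 1407$)
$K v = \frac{1}{6} \cdot 1407 = \frac{469}{2}$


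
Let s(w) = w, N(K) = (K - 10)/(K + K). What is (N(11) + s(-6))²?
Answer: 17161/484 ≈ 35.457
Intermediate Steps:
N(K) = (-10 + K)/(2*K) (N(K) = (-10 + K)/((2*K)) = (-10 + K)*(1/(2*K)) = (-10 + K)/(2*K))
(N(11) + s(-6))² = ((½)*(-10 + 11)/11 - 6)² = ((½)*(1/11)*1 - 6)² = (1/22 - 6)² = (-131/22)² = 17161/484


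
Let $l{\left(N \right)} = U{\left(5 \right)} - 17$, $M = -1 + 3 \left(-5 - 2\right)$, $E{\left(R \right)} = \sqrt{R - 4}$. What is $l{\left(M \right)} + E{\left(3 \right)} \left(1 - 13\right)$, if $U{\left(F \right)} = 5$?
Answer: $-12 - 12 i \approx -12.0 - 12.0 i$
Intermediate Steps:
$E{\left(R \right)} = \sqrt{-4 + R}$
$M = -22$ ($M = -1 + 3 \left(-5 - 2\right) = -1 + 3 \left(-7\right) = -1 - 21 = -22$)
$l{\left(N \right)} = -12$ ($l{\left(N \right)} = 5 - 17 = -12$)
$l{\left(M \right)} + E{\left(3 \right)} \left(1 - 13\right) = -12 + \sqrt{-4 + 3} \left(1 - 13\right) = -12 + \sqrt{-1} \left(-12\right) = -12 + i \left(-12\right) = -12 - 12 i$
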